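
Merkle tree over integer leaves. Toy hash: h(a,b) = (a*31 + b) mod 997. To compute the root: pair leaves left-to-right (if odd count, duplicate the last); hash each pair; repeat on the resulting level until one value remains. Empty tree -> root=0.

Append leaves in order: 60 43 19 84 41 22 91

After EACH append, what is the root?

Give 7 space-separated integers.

Answer: 60 906 778 843 321 710 335

Derivation:
After append 60 (leaves=[60]):
  L0: [60]
  root=60
After append 43 (leaves=[60, 43]):
  L0: [60, 43]
  L1: h(60,43)=(60*31+43)%997=906 -> [906]
  root=906
After append 19 (leaves=[60, 43, 19]):
  L0: [60, 43, 19]
  L1: h(60,43)=(60*31+43)%997=906 h(19,19)=(19*31+19)%997=608 -> [906, 608]
  L2: h(906,608)=(906*31+608)%997=778 -> [778]
  root=778
After append 84 (leaves=[60, 43, 19, 84]):
  L0: [60, 43, 19, 84]
  L1: h(60,43)=(60*31+43)%997=906 h(19,84)=(19*31+84)%997=673 -> [906, 673]
  L2: h(906,673)=(906*31+673)%997=843 -> [843]
  root=843
After append 41 (leaves=[60, 43, 19, 84, 41]):
  L0: [60, 43, 19, 84, 41]
  L1: h(60,43)=(60*31+43)%997=906 h(19,84)=(19*31+84)%997=673 h(41,41)=(41*31+41)%997=315 -> [906, 673, 315]
  L2: h(906,673)=(906*31+673)%997=843 h(315,315)=(315*31+315)%997=110 -> [843, 110]
  L3: h(843,110)=(843*31+110)%997=321 -> [321]
  root=321
After append 22 (leaves=[60, 43, 19, 84, 41, 22]):
  L0: [60, 43, 19, 84, 41, 22]
  L1: h(60,43)=(60*31+43)%997=906 h(19,84)=(19*31+84)%997=673 h(41,22)=(41*31+22)%997=296 -> [906, 673, 296]
  L2: h(906,673)=(906*31+673)%997=843 h(296,296)=(296*31+296)%997=499 -> [843, 499]
  L3: h(843,499)=(843*31+499)%997=710 -> [710]
  root=710
After append 91 (leaves=[60, 43, 19, 84, 41, 22, 91]):
  L0: [60, 43, 19, 84, 41, 22, 91]
  L1: h(60,43)=(60*31+43)%997=906 h(19,84)=(19*31+84)%997=673 h(41,22)=(41*31+22)%997=296 h(91,91)=(91*31+91)%997=918 -> [906, 673, 296, 918]
  L2: h(906,673)=(906*31+673)%997=843 h(296,918)=(296*31+918)%997=124 -> [843, 124]
  L3: h(843,124)=(843*31+124)%997=335 -> [335]
  root=335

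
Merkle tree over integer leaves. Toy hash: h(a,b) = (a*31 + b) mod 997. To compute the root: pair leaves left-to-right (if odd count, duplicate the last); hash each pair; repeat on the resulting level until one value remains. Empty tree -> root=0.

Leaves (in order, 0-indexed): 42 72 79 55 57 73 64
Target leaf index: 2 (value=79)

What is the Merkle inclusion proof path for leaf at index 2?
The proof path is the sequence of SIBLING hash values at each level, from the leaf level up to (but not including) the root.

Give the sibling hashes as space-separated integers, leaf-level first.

L0 (leaves): [42, 72, 79, 55, 57, 73, 64], target index=2
L1: h(42,72)=(42*31+72)%997=377 [pair 0] h(79,55)=(79*31+55)%997=510 [pair 1] h(57,73)=(57*31+73)%997=843 [pair 2] h(64,64)=(64*31+64)%997=54 [pair 3] -> [377, 510, 843, 54]
  Sibling for proof at L0: 55
L2: h(377,510)=(377*31+510)%997=233 [pair 0] h(843,54)=(843*31+54)%997=265 [pair 1] -> [233, 265]
  Sibling for proof at L1: 377
L3: h(233,265)=(233*31+265)%997=509 [pair 0] -> [509]
  Sibling for proof at L2: 265
Root: 509
Proof path (sibling hashes from leaf to root): [55, 377, 265]

Answer: 55 377 265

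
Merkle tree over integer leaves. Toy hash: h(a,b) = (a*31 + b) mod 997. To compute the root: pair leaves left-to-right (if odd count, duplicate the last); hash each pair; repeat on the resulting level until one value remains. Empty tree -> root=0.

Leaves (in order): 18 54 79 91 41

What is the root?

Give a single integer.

Answer: 986

Derivation:
L0: [18, 54, 79, 91, 41]
L1: h(18,54)=(18*31+54)%997=612 h(79,91)=(79*31+91)%997=546 h(41,41)=(41*31+41)%997=315 -> [612, 546, 315]
L2: h(612,546)=(612*31+546)%997=575 h(315,315)=(315*31+315)%997=110 -> [575, 110]
L3: h(575,110)=(575*31+110)%997=986 -> [986]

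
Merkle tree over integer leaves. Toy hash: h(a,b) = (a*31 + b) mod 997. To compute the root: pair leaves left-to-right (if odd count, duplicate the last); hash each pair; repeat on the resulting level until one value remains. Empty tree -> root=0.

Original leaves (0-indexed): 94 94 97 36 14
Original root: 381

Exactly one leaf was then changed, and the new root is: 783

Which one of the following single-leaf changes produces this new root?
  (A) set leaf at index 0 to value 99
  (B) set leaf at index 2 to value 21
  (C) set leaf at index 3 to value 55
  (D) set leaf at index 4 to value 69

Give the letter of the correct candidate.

Original leaves: [94, 94, 97, 36, 14]
Target new root: 783
Try each candidate change and compute the resulting root:
Candidate A: set leaf[0] = 99 -> leaves = [99, 94, 97, 36, 14]
  L0: [99, 94, 97, 36, 14]
  L1: h(99,94)=(99*31+94)%997=172 h(97,36)=(97*31+36)%997=52 h(14,14)=(14*31+14)%997=448 -> [172, 52, 448]
  L2: h(172,52)=(172*31+52)%997=399 h(448,448)=(448*31+448)%997=378 -> [399, 378]
  L3: h(399,378)=(399*31+378)%997=783 -> [783]
  root = 783 == target 783  ** MATCH **
Candidate B: set leaf[2] = 21 -> leaves = [94, 94, 21, 36, 14]
  L0: [94, 94, 21, 36, 14]
  L1: h(94,94)=(94*31+94)%997=17 h(21,36)=(21*31+36)%997=687 h(14,14)=(14*31+14)%997=448 -> [17, 687, 448]
  L2: h(17,687)=(17*31+687)%997=217 h(448,448)=(448*31+448)%997=378 -> [217, 378]
  L3: h(217,378)=(217*31+378)%997=126 -> [126]
  root = 126 != target 783
Candidate C: set leaf[3] = 55 -> leaves = [94, 94, 97, 55, 14]
  L0: [94, 94, 97, 55, 14]
  L1: h(94,94)=(94*31+94)%997=17 h(97,55)=(97*31+55)%997=71 h(14,14)=(14*31+14)%997=448 -> [17, 71, 448]
  L2: h(17,71)=(17*31+71)%997=598 h(448,448)=(448*31+448)%997=378 -> [598, 378]
  L3: h(598,378)=(598*31+378)%997=970 -> [970]
  root = 970 != target 783
Candidate D: set leaf[4] = 69 -> leaves = [94, 94, 97, 36, 69]
  L0: [94, 94, 97, 36, 69]
  L1: h(94,94)=(94*31+94)%997=17 h(97,36)=(97*31+36)%997=52 h(69,69)=(69*31+69)%997=214 -> [17, 52, 214]
  L2: h(17,52)=(17*31+52)%997=579 h(214,214)=(214*31+214)%997=866 -> [579, 866]
  L3: h(579,866)=(579*31+866)%997=869 -> [869]
  root = 869 != target 783
Candidate A produces the target root.

Answer: A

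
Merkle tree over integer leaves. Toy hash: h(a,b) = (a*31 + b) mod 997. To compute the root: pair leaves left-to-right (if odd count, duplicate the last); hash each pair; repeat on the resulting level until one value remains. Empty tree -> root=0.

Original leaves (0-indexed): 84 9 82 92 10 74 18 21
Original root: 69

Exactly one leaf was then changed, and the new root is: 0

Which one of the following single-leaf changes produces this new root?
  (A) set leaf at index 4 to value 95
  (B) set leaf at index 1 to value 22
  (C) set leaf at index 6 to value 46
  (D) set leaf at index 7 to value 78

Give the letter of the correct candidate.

Answer: A

Derivation:
Original leaves: [84, 9, 82, 92, 10, 74, 18, 21]
Target new root: 0
Try each candidate change and compute the resulting root:
Candidate A: set leaf[4] = 95 -> leaves = [84, 9, 82, 92, 95, 74, 18, 21]
  L0: [84, 9, 82, 92, 95, 74, 18, 21]
  L1: h(84,9)=(84*31+9)%997=619 h(82,92)=(82*31+92)%997=640 h(95,74)=(95*31+74)%997=28 h(18,21)=(18*31+21)%997=579 -> [619, 640, 28, 579]
  L2: h(619,640)=(619*31+640)%997=886 h(28,579)=(28*31+579)%997=450 -> [886, 450]
  L3: h(886,450)=(886*31+450)%997=0 -> [0]
  root = 0 == target 0  ** MATCH **
Candidate B: set leaf[1] = 22 -> leaves = [84, 22, 82, 92, 10, 74, 18, 21]
  L0: [84, 22, 82, 92, 10, 74, 18, 21]
  L1: h(84,22)=(84*31+22)%997=632 h(82,92)=(82*31+92)%997=640 h(10,74)=(10*31+74)%997=384 h(18,21)=(18*31+21)%997=579 -> [632, 640, 384, 579]
  L2: h(632,640)=(632*31+640)%997=292 h(384,579)=(384*31+579)%997=519 -> [292, 519]
  L3: h(292,519)=(292*31+519)%997=598 -> [598]
  root = 598 != target 0
Candidate C: set leaf[6] = 46 -> leaves = [84, 9, 82, 92, 10, 74, 46, 21]
  L0: [84, 9, 82, 92, 10, 74, 46, 21]
  L1: h(84,9)=(84*31+9)%997=619 h(82,92)=(82*31+92)%997=640 h(10,74)=(10*31+74)%997=384 h(46,21)=(46*31+21)%997=450 -> [619, 640, 384, 450]
  L2: h(619,640)=(619*31+640)%997=886 h(384,450)=(384*31+450)%997=390 -> [886, 390]
  L3: h(886,390)=(886*31+390)%997=937 -> [937]
  root = 937 != target 0
Candidate D: set leaf[7] = 78 -> leaves = [84, 9, 82, 92, 10, 74, 18, 78]
  L0: [84, 9, 82, 92, 10, 74, 18, 78]
  L1: h(84,9)=(84*31+9)%997=619 h(82,92)=(82*31+92)%997=640 h(10,74)=(10*31+74)%997=384 h(18,78)=(18*31+78)%997=636 -> [619, 640, 384, 636]
  L2: h(619,640)=(619*31+640)%997=886 h(384,636)=(384*31+636)%997=576 -> [886, 576]
  L3: h(886,576)=(886*31+576)%997=126 -> [126]
  root = 126 != target 0
Candidate A produces the target root.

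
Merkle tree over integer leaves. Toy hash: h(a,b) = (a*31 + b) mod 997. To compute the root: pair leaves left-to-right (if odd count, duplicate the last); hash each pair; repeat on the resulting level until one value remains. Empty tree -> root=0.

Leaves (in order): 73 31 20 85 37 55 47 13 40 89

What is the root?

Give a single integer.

L0: [73, 31, 20, 85, 37, 55, 47, 13, 40, 89]
L1: h(73,31)=(73*31+31)%997=300 h(20,85)=(20*31+85)%997=705 h(37,55)=(37*31+55)%997=205 h(47,13)=(47*31+13)%997=473 h(40,89)=(40*31+89)%997=332 -> [300, 705, 205, 473, 332]
L2: h(300,705)=(300*31+705)%997=35 h(205,473)=(205*31+473)%997=846 h(332,332)=(332*31+332)%997=654 -> [35, 846, 654]
L3: h(35,846)=(35*31+846)%997=934 h(654,654)=(654*31+654)%997=988 -> [934, 988]
L4: h(934,988)=(934*31+988)%997=32 -> [32]

Answer: 32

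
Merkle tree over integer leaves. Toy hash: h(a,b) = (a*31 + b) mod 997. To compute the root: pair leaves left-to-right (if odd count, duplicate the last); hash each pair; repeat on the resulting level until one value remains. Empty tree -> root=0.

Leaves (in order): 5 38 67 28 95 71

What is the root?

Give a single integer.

Answer: 284

Derivation:
L0: [5, 38, 67, 28, 95, 71]
L1: h(5,38)=(5*31+38)%997=193 h(67,28)=(67*31+28)%997=111 h(95,71)=(95*31+71)%997=25 -> [193, 111, 25]
L2: h(193,111)=(193*31+111)%997=112 h(25,25)=(25*31+25)%997=800 -> [112, 800]
L3: h(112,800)=(112*31+800)%997=284 -> [284]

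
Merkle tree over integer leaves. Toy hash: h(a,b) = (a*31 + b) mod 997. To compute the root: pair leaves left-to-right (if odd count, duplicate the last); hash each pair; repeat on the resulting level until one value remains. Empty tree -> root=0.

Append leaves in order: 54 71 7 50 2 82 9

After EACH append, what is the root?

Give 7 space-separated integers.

Answer: 54 748 481 524 346 912 59

Derivation:
After append 54 (leaves=[54]):
  L0: [54]
  root=54
After append 71 (leaves=[54, 71]):
  L0: [54, 71]
  L1: h(54,71)=(54*31+71)%997=748 -> [748]
  root=748
After append 7 (leaves=[54, 71, 7]):
  L0: [54, 71, 7]
  L1: h(54,71)=(54*31+71)%997=748 h(7,7)=(7*31+7)%997=224 -> [748, 224]
  L2: h(748,224)=(748*31+224)%997=481 -> [481]
  root=481
After append 50 (leaves=[54, 71, 7, 50]):
  L0: [54, 71, 7, 50]
  L1: h(54,71)=(54*31+71)%997=748 h(7,50)=(7*31+50)%997=267 -> [748, 267]
  L2: h(748,267)=(748*31+267)%997=524 -> [524]
  root=524
After append 2 (leaves=[54, 71, 7, 50, 2]):
  L0: [54, 71, 7, 50, 2]
  L1: h(54,71)=(54*31+71)%997=748 h(7,50)=(7*31+50)%997=267 h(2,2)=(2*31+2)%997=64 -> [748, 267, 64]
  L2: h(748,267)=(748*31+267)%997=524 h(64,64)=(64*31+64)%997=54 -> [524, 54]
  L3: h(524,54)=(524*31+54)%997=346 -> [346]
  root=346
After append 82 (leaves=[54, 71, 7, 50, 2, 82]):
  L0: [54, 71, 7, 50, 2, 82]
  L1: h(54,71)=(54*31+71)%997=748 h(7,50)=(7*31+50)%997=267 h(2,82)=(2*31+82)%997=144 -> [748, 267, 144]
  L2: h(748,267)=(748*31+267)%997=524 h(144,144)=(144*31+144)%997=620 -> [524, 620]
  L3: h(524,620)=(524*31+620)%997=912 -> [912]
  root=912
After append 9 (leaves=[54, 71, 7, 50, 2, 82, 9]):
  L0: [54, 71, 7, 50, 2, 82, 9]
  L1: h(54,71)=(54*31+71)%997=748 h(7,50)=(7*31+50)%997=267 h(2,82)=(2*31+82)%997=144 h(9,9)=(9*31+9)%997=288 -> [748, 267, 144, 288]
  L2: h(748,267)=(748*31+267)%997=524 h(144,288)=(144*31+288)%997=764 -> [524, 764]
  L3: h(524,764)=(524*31+764)%997=59 -> [59]
  root=59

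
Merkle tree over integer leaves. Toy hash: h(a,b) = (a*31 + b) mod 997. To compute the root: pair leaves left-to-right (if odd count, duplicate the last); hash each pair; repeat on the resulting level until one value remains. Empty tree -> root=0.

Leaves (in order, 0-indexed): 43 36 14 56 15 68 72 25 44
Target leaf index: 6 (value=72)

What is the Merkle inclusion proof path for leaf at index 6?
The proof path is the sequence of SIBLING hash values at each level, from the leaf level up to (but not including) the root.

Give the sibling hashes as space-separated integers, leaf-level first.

Answer: 25 533 58 130

Derivation:
L0 (leaves): [43, 36, 14, 56, 15, 68, 72, 25, 44], target index=6
L1: h(43,36)=(43*31+36)%997=372 [pair 0] h(14,56)=(14*31+56)%997=490 [pair 1] h(15,68)=(15*31+68)%997=533 [pair 2] h(72,25)=(72*31+25)%997=263 [pair 3] h(44,44)=(44*31+44)%997=411 [pair 4] -> [372, 490, 533, 263, 411]
  Sibling for proof at L0: 25
L2: h(372,490)=(372*31+490)%997=58 [pair 0] h(533,263)=(533*31+263)%997=834 [pair 1] h(411,411)=(411*31+411)%997=191 [pair 2] -> [58, 834, 191]
  Sibling for proof at L1: 533
L3: h(58,834)=(58*31+834)%997=638 [pair 0] h(191,191)=(191*31+191)%997=130 [pair 1] -> [638, 130]
  Sibling for proof at L2: 58
L4: h(638,130)=(638*31+130)%997=965 [pair 0] -> [965]
  Sibling for proof at L3: 130
Root: 965
Proof path (sibling hashes from leaf to root): [25, 533, 58, 130]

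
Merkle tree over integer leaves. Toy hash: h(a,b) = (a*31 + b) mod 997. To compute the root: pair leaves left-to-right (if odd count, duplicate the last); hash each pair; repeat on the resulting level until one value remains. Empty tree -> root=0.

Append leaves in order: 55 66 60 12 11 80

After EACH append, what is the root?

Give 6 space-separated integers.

Answer: 55 774 989 941 555 769

Derivation:
After append 55 (leaves=[55]):
  L0: [55]
  root=55
After append 66 (leaves=[55, 66]):
  L0: [55, 66]
  L1: h(55,66)=(55*31+66)%997=774 -> [774]
  root=774
After append 60 (leaves=[55, 66, 60]):
  L0: [55, 66, 60]
  L1: h(55,66)=(55*31+66)%997=774 h(60,60)=(60*31+60)%997=923 -> [774, 923]
  L2: h(774,923)=(774*31+923)%997=989 -> [989]
  root=989
After append 12 (leaves=[55, 66, 60, 12]):
  L0: [55, 66, 60, 12]
  L1: h(55,66)=(55*31+66)%997=774 h(60,12)=(60*31+12)%997=875 -> [774, 875]
  L2: h(774,875)=(774*31+875)%997=941 -> [941]
  root=941
After append 11 (leaves=[55, 66, 60, 12, 11]):
  L0: [55, 66, 60, 12, 11]
  L1: h(55,66)=(55*31+66)%997=774 h(60,12)=(60*31+12)%997=875 h(11,11)=(11*31+11)%997=352 -> [774, 875, 352]
  L2: h(774,875)=(774*31+875)%997=941 h(352,352)=(352*31+352)%997=297 -> [941, 297]
  L3: h(941,297)=(941*31+297)%997=555 -> [555]
  root=555
After append 80 (leaves=[55, 66, 60, 12, 11, 80]):
  L0: [55, 66, 60, 12, 11, 80]
  L1: h(55,66)=(55*31+66)%997=774 h(60,12)=(60*31+12)%997=875 h(11,80)=(11*31+80)%997=421 -> [774, 875, 421]
  L2: h(774,875)=(774*31+875)%997=941 h(421,421)=(421*31+421)%997=511 -> [941, 511]
  L3: h(941,511)=(941*31+511)%997=769 -> [769]
  root=769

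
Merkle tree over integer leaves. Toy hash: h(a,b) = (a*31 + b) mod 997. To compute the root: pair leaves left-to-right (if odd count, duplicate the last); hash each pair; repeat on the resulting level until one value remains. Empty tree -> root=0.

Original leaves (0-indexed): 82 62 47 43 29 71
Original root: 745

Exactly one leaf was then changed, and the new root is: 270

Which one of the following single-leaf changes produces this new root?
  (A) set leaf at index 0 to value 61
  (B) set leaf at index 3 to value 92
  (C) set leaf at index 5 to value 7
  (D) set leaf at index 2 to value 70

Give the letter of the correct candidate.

Answer: B

Derivation:
Original leaves: [82, 62, 47, 43, 29, 71]
Target new root: 270
Try each candidate change and compute the resulting root:
Candidate A: set leaf[0] = 61 -> leaves = [61, 62, 47, 43, 29, 71]
  L0: [61, 62, 47, 43, 29, 71]
  L1: h(61,62)=(61*31+62)%997=956 h(47,43)=(47*31+43)%997=503 h(29,71)=(29*31+71)%997=970 -> [956, 503, 970]
  L2: h(956,503)=(956*31+503)%997=229 h(970,970)=(970*31+970)%997=133 -> [229, 133]
  L3: h(229,133)=(229*31+133)%997=253 -> [253]
  root = 253 != target 270
Candidate B: set leaf[3] = 92 -> leaves = [82, 62, 47, 92, 29, 71]
  L0: [82, 62, 47, 92, 29, 71]
  L1: h(82,62)=(82*31+62)%997=610 h(47,92)=(47*31+92)%997=552 h(29,71)=(29*31+71)%997=970 -> [610, 552, 970]
  L2: h(610,552)=(610*31+552)%997=519 h(970,970)=(970*31+970)%997=133 -> [519, 133]
  L3: h(519,133)=(519*31+133)%997=270 -> [270]
  root = 270 == target 270  ** MATCH **
Candidate C: set leaf[5] = 7 -> leaves = [82, 62, 47, 43, 29, 7]
  L0: [82, 62, 47, 43, 29, 7]
  L1: h(82,62)=(82*31+62)%997=610 h(47,43)=(47*31+43)%997=503 h(29,7)=(29*31+7)%997=906 -> [610, 503, 906]
  L2: h(610,503)=(610*31+503)%997=470 h(906,906)=(906*31+906)%997=79 -> [470, 79]
  L3: h(470,79)=(470*31+79)%997=691 -> [691]
  root = 691 != target 270
Candidate D: set leaf[2] = 70 -> leaves = [82, 62, 70, 43, 29, 71]
  L0: [82, 62, 70, 43, 29, 71]
  L1: h(82,62)=(82*31+62)%997=610 h(70,43)=(70*31+43)%997=219 h(29,71)=(29*31+71)%997=970 -> [610, 219, 970]
  L2: h(610,219)=(610*31+219)%997=186 h(970,970)=(970*31+970)%997=133 -> [186, 133]
  L3: h(186,133)=(186*31+133)%997=914 -> [914]
  root = 914 != target 270
Candidate B produces the target root.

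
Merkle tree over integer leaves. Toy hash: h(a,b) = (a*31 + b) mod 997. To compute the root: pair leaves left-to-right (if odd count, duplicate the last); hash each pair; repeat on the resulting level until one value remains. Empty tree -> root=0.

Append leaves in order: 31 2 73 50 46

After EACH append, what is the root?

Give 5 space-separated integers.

Answer: 31 963 285 262 391

Derivation:
After append 31 (leaves=[31]):
  L0: [31]
  root=31
After append 2 (leaves=[31, 2]):
  L0: [31, 2]
  L1: h(31,2)=(31*31+2)%997=963 -> [963]
  root=963
After append 73 (leaves=[31, 2, 73]):
  L0: [31, 2, 73]
  L1: h(31,2)=(31*31+2)%997=963 h(73,73)=(73*31+73)%997=342 -> [963, 342]
  L2: h(963,342)=(963*31+342)%997=285 -> [285]
  root=285
After append 50 (leaves=[31, 2, 73, 50]):
  L0: [31, 2, 73, 50]
  L1: h(31,2)=(31*31+2)%997=963 h(73,50)=(73*31+50)%997=319 -> [963, 319]
  L2: h(963,319)=(963*31+319)%997=262 -> [262]
  root=262
After append 46 (leaves=[31, 2, 73, 50, 46]):
  L0: [31, 2, 73, 50, 46]
  L1: h(31,2)=(31*31+2)%997=963 h(73,50)=(73*31+50)%997=319 h(46,46)=(46*31+46)%997=475 -> [963, 319, 475]
  L2: h(963,319)=(963*31+319)%997=262 h(475,475)=(475*31+475)%997=245 -> [262, 245]
  L3: h(262,245)=(262*31+245)%997=391 -> [391]
  root=391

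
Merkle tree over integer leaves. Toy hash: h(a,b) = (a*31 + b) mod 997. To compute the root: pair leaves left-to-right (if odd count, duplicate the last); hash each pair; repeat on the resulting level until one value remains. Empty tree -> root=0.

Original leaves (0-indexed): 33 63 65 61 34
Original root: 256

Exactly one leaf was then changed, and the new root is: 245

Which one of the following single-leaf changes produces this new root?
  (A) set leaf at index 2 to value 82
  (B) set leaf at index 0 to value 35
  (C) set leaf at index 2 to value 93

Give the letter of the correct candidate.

Original leaves: [33, 63, 65, 61, 34]
Target new root: 245
Try each candidate change and compute the resulting root:
Candidate A: set leaf[2] = 82 -> leaves = [33, 63, 82, 61, 34]
  L0: [33, 63, 82, 61, 34]
  L1: h(33,63)=(33*31+63)%997=89 h(82,61)=(82*31+61)%997=609 h(34,34)=(34*31+34)%997=91 -> [89, 609, 91]
  L2: h(89,609)=(89*31+609)%997=377 h(91,91)=(91*31+91)%997=918 -> [377, 918]
  L3: h(377,918)=(377*31+918)%997=641 -> [641]
  root = 641 != target 245
Candidate B: set leaf[0] = 35 -> leaves = [35, 63, 65, 61, 34]
  L0: [35, 63, 65, 61, 34]
  L1: h(35,63)=(35*31+63)%997=151 h(65,61)=(65*31+61)%997=82 h(34,34)=(34*31+34)%997=91 -> [151, 82, 91]
  L2: h(151,82)=(151*31+82)%997=775 h(91,91)=(91*31+91)%997=918 -> [775, 918]
  L3: h(775,918)=(775*31+918)%997=18 -> [18]
  root = 18 != target 245
Candidate C: set leaf[2] = 93 -> leaves = [33, 63, 93, 61, 34]
  L0: [33, 63, 93, 61, 34]
  L1: h(33,63)=(33*31+63)%997=89 h(93,61)=(93*31+61)%997=950 h(34,34)=(34*31+34)%997=91 -> [89, 950, 91]
  L2: h(89,950)=(89*31+950)%997=718 h(91,91)=(91*31+91)%997=918 -> [718, 918]
  L3: h(718,918)=(718*31+918)%997=245 -> [245]
  root = 245 == target 245  ** MATCH **
Candidate C produces the target root.

Answer: C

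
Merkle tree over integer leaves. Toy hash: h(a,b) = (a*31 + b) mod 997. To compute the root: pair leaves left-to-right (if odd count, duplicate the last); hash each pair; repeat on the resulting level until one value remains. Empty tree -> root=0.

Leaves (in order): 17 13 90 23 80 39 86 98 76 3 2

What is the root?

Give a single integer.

Answer: 182

Derivation:
L0: [17, 13, 90, 23, 80, 39, 86, 98, 76, 3, 2]
L1: h(17,13)=(17*31+13)%997=540 h(90,23)=(90*31+23)%997=819 h(80,39)=(80*31+39)%997=525 h(86,98)=(86*31+98)%997=770 h(76,3)=(76*31+3)%997=365 h(2,2)=(2*31+2)%997=64 -> [540, 819, 525, 770, 365, 64]
L2: h(540,819)=(540*31+819)%997=610 h(525,770)=(525*31+770)%997=96 h(365,64)=(365*31+64)%997=412 -> [610, 96, 412]
L3: h(610,96)=(610*31+96)%997=63 h(412,412)=(412*31+412)%997=223 -> [63, 223]
L4: h(63,223)=(63*31+223)%997=182 -> [182]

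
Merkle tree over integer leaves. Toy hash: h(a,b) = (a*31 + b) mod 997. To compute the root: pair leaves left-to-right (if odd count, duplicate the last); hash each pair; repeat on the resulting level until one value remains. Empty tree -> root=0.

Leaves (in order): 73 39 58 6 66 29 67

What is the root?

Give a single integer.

Answer: 638

Derivation:
L0: [73, 39, 58, 6, 66, 29, 67]
L1: h(73,39)=(73*31+39)%997=308 h(58,6)=(58*31+6)%997=807 h(66,29)=(66*31+29)%997=81 h(67,67)=(67*31+67)%997=150 -> [308, 807, 81, 150]
L2: h(308,807)=(308*31+807)%997=385 h(81,150)=(81*31+150)%997=667 -> [385, 667]
L3: h(385,667)=(385*31+667)%997=638 -> [638]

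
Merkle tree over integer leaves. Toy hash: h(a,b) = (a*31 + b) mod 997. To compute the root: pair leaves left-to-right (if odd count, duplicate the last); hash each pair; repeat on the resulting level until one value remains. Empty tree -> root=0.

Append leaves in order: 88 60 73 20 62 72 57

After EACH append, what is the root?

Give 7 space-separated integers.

After append 88 (leaves=[88]):
  L0: [88]
  root=88
After append 60 (leaves=[88, 60]):
  L0: [88, 60]
  L1: h(88,60)=(88*31+60)%997=794 -> [794]
  root=794
After append 73 (leaves=[88, 60, 73]):
  L0: [88, 60, 73]
  L1: h(88,60)=(88*31+60)%997=794 h(73,73)=(73*31+73)%997=342 -> [794, 342]
  L2: h(794,342)=(794*31+342)%997=31 -> [31]
  root=31
After append 20 (leaves=[88, 60, 73, 20]):
  L0: [88, 60, 73, 20]
  L1: h(88,60)=(88*31+60)%997=794 h(73,20)=(73*31+20)%997=289 -> [794, 289]
  L2: h(794,289)=(794*31+289)%997=975 -> [975]
  root=975
After append 62 (leaves=[88, 60, 73, 20, 62]):
  L0: [88, 60, 73, 20, 62]
  L1: h(88,60)=(88*31+60)%997=794 h(73,20)=(73*31+20)%997=289 h(62,62)=(62*31+62)%997=987 -> [794, 289, 987]
  L2: h(794,289)=(794*31+289)%997=975 h(987,987)=(987*31+987)%997=677 -> [975, 677]
  L3: h(975,677)=(975*31+677)%997=992 -> [992]
  root=992
After append 72 (leaves=[88, 60, 73, 20, 62, 72]):
  L0: [88, 60, 73, 20, 62, 72]
  L1: h(88,60)=(88*31+60)%997=794 h(73,20)=(73*31+20)%997=289 h(62,72)=(62*31+72)%997=0 -> [794, 289, 0]
  L2: h(794,289)=(794*31+289)%997=975 h(0,0)=(0*31+0)%997=0 -> [975, 0]
  L3: h(975,0)=(975*31+0)%997=315 -> [315]
  root=315
After append 57 (leaves=[88, 60, 73, 20, 62, 72, 57]):
  L0: [88, 60, 73, 20, 62, 72, 57]
  L1: h(88,60)=(88*31+60)%997=794 h(73,20)=(73*31+20)%997=289 h(62,72)=(62*31+72)%997=0 h(57,57)=(57*31+57)%997=827 -> [794, 289, 0, 827]
  L2: h(794,289)=(794*31+289)%997=975 h(0,827)=(0*31+827)%997=827 -> [975, 827]
  L3: h(975,827)=(975*31+827)%997=145 -> [145]
  root=145

Answer: 88 794 31 975 992 315 145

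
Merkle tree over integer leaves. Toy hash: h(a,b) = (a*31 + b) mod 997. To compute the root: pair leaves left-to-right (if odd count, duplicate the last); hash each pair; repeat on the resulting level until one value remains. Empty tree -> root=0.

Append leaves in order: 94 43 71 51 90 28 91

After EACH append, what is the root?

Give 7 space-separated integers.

Answer: 94 963 221 201 685 695 789

Derivation:
After append 94 (leaves=[94]):
  L0: [94]
  root=94
After append 43 (leaves=[94, 43]):
  L0: [94, 43]
  L1: h(94,43)=(94*31+43)%997=963 -> [963]
  root=963
After append 71 (leaves=[94, 43, 71]):
  L0: [94, 43, 71]
  L1: h(94,43)=(94*31+43)%997=963 h(71,71)=(71*31+71)%997=278 -> [963, 278]
  L2: h(963,278)=(963*31+278)%997=221 -> [221]
  root=221
After append 51 (leaves=[94, 43, 71, 51]):
  L0: [94, 43, 71, 51]
  L1: h(94,43)=(94*31+43)%997=963 h(71,51)=(71*31+51)%997=258 -> [963, 258]
  L2: h(963,258)=(963*31+258)%997=201 -> [201]
  root=201
After append 90 (leaves=[94, 43, 71, 51, 90]):
  L0: [94, 43, 71, 51, 90]
  L1: h(94,43)=(94*31+43)%997=963 h(71,51)=(71*31+51)%997=258 h(90,90)=(90*31+90)%997=886 -> [963, 258, 886]
  L2: h(963,258)=(963*31+258)%997=201 h(886,886)=(886*31+886)%997=436 -> [201, 436]
  L3: h(201,436)=(201*31+436)%997=685 -> [685]
  root=685
After append 28 (leaves=[94, 43, 71, 51, 90, 28]):
  L0: [94, 43, 71, 51, 90, 28]
  L1: h(94,43)=(94*31+43)%997=963 h(71,51)=(71*31+51)%997=258 h(90,28)=(90*31+28)%997=824 -> [963, 258, 824]
  L2: h(963,258)=(963*31+258)%997=201 h(824,824)=(824*31+824)%997=446 -> [201, 446]
  L3: h(201,446)=(201*31+446)%997=695 -> [695]
  root=695
After append 91 (leaves=[94, 43, 71, 51, 90, 28, 91]):
  L0: [94, 43, 71, 51, 90, 28, 91]
  L1: h(94,43)=(94*31+43)%997=963 h(71,51)=(71*31+51)%997=258 h(90,28)=(90*31+28)%997=824 h(91,91)=(91*31+91)%997=918 -> [963, 258, 824, 918]
  L2: h(963,258)=(963*31+258)%997=201 h(824,918)=(824*31+918)%997=540 -> [201, 540]
  L3: h(201,540)=(201*31+540)%997=789 -> [789]
  root=789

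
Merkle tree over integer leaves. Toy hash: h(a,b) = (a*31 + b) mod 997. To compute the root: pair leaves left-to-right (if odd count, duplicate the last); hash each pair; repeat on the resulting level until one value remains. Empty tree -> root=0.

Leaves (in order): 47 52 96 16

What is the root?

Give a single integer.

L0: [47, 52, 96, 16]
L1: h(47,52)=(47*31+52)%997=512 h(96,16)=(96*31+16)%997=1 -> [512, 1]
L2: h(512,1)=(512*31+1)%997=918 -> [918]

Answer: 918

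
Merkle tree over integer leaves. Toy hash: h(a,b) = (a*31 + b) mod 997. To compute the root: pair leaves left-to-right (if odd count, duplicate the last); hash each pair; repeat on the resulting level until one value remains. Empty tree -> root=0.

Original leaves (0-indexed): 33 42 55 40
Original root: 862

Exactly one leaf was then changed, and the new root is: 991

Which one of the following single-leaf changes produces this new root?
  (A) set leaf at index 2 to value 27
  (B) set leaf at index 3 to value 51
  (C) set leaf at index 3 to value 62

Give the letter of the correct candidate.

Original leaves: [33, 42, 55, 40]
Target new root: 991
Try each candidate change and compute the resulting root:
Candidate A: set leaf[2] = 27 -> leaves = [33, 42, 27, 40]
  L0: [33, 42, 27, 40]
  L1: h(33,42)=(33*31+42)%997=68 h(27,40)=(27*31+40)%997=877 -> [68, 877]
  L2: h(68,877)=(68*31+877)%997=991 -> [991]
  root = 991 == target 991  ** MATCH **
Candidate B: set leaf[3] = 51 -> leaves = [33, 42, 55, 51]
  L0: [33, 42, 55, 51]
  L1: h(33,42)=(33*31+42)%997=68 h(55,51)=(55*31+51)%997=759 -> [68, 759]
  L2: h(68,759)=(68*31+759)%997=873 -> [873]
  root = 873 != target 991
Candidate C: set leaf[3] = 62 -> leaves = [33, 42, 55, 62]
  L0: [33, 42, 55, 62]
  L1: h(33,42)=(33*31+42)%997=68 h(55,62)=(55*31+62)%997=770 -> [68, 770]
  L2: h(68,770)=(68*31+770)%997=884 -> [884]
  root = 884 != target 991
Candidate A produces the target root.

Answer: A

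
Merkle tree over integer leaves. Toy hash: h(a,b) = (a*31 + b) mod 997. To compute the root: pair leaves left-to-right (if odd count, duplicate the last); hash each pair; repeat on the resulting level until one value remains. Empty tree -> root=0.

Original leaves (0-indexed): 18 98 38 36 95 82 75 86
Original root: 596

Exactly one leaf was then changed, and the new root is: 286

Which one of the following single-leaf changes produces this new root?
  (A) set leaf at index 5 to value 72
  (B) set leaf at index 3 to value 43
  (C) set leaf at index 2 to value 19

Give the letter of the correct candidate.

Answer: A

Derivation:
Original leaves: [18, 98, 38, 36, 95, 82, 75, 86]
Target new root: 286
Try each candidate change and compute the resulting root:
Candidate A: set leaf[5] = 72 -> leaves = [18, 98, 38, 36, 95, 72, 75, 86]
  L0: [18, 98, 38, 36, 95, 72, 75, 86]
  L1: h(18,98)=(18*31+98)%997=656 h(38,36)=(38*31+36)%997=217 h(95,72)=(95*31+72)%997=26 h(75,86)=(75*31+86)%997=417 -> [656, 217, 26, 417]
  L2: h(656,217)=(656*31+217)%997=613 h(26,417)=(26*31+417)%997=226 -> [613, 226]
  L3: h(613,226)=(613*31+226)%997=286 -> [286]
  root = 286 == target 286  ** MATCH **
Candidate B: set leaf[3] = 43 -> leaves = [18, 98, 38, 43, 95, 82, 75, 86]
  L0: [18, 98, 38, 43, 95, 82, 75, 86]
  L1: h(18,98)=(18*31+98)%997=656 h(38,43)=(38*31+43)%997=224 h(95,82)=(95*31+82)%997=36 h(75,86)=(75*31+86)%997=417 -> [656, 224, 36, 417]
  L2: h(656,224)=(656*31+224)%997=620 h(36,417)=(36*31+417)%997=536 -> [620, 536]
  L3: h(620,536)=(620*31+536)%997=813 -> [813]
  root = 813 != target 286
Candidate C: set leaf[2] = 19 -> leaves = [18, 98, 19, 36, 95, 82, 75, 86]
  L0: [18, 98, 19, 36, 95, 82, 75, 86]
  L1: h(18,98)=(18*31+98)%997=656 h(19,36)=(19*31+36)%997=625 h(95,82)=(95*31+82)%997=36 h(75,86)=(75*31+86)%997=417 -> [656, 625, 36, 417]
  L2: h(656,625)=(656*31+625)%997=24 h(36,417)=(36*31+417)%997=536 -> [24, 536]
  L3: h(24,536)=(24*31+536)%997=283 -> [283]
  root = 283 != target 286
Candidate A produces the target root.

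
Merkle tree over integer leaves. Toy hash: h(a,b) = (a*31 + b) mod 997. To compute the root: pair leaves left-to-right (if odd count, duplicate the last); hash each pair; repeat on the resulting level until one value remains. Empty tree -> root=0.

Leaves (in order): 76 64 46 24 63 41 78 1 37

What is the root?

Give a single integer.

L0: [76, 64, 46, 24, 63, 41, 78, 1, 37]
L1: h(76,64)=(76*31+64)%997=426 h(46,24)=(46*31+24)%997=453 h(63,41)=(63*31+41)%997=0 h(78,1)=(78*31+1)%997=425 h(37,37)=(37*31+37)%997=187 -> [426, 453, 0, 425, 187]
L2: h(426,453)=(426*31+453)%997=698 h(0,425)=(0*31+425)%997=425 h(187,187)=(187*31+187)%997=2 -> [698, 425, 2]
L3: h(698,425)=(698*31+425)%997=129 h(2,2)=(2*31+2)%997=64 -> [129, 64]
L4: h(129,64)=(129*31+64)%997=75 -> [75]

Answer: 75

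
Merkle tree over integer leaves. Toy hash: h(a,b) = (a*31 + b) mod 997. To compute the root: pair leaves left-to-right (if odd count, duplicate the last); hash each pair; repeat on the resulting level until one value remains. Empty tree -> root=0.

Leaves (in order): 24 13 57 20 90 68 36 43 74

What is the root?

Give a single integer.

L0: [24, 13, 57, 20, 90, 68, 36, 43, 74]
L1: h(24,13)=(24*31+13)%997=757 h(57,20)=(57*31+20)%997=790 h(90,68)=(90*31+68)%997=864 h(36,43)=(36*31+43)%997=162 h(74,74)=(74*31+74)%997=374 -> [757, 790, 864, 162, 374]
L2: h(757,790)=(757*31+790)%997=329 h(864,162)=(864*31+162)%997=27 h(374,374)=(374*31+374)%997=4 -> [329, 27, 4]
L3: h(329,27)=(329*31+27)%997=256 h(4,4)=(4*31+4)%997=128 -> [256, 128]
L4: h(256,128)=(256*31+128)%997=88 -> [88]

Answer: 88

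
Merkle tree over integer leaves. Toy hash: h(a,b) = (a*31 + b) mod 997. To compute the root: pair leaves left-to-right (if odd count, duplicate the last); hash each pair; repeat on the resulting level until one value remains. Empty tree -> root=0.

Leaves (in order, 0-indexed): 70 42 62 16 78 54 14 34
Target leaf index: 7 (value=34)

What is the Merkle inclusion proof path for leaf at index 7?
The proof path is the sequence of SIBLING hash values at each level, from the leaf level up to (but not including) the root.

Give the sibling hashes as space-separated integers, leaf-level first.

L0 (leaves): [70, 42, 62, 16, 78, 54, 14, 34], target index=7
L1: h(70,42)=(70*31+42)%997=218 [pair 0] h(62,16)=(62*31+16)%997=941 [pair 1] h(78,54)=(78*31+54)%997=478 [pair 2] h(14,34)=(14*31+34)%997=468 [pair 3] -> [218, 941, 478, 468]
  Sibling for proof at L0: 14
L2: h(218,941)=(218*31+941)%997=720 [pair 0] h(478,468)=(478*31+468)%997=331 [pair 1] -> [720, 331]
  Sibling for proof at L1: 478
L3: h(720,331)=(720*31+331)%997=717 [pair 0] -> [717]
  Sibling for proof at L2: 720
Root: 717
Proof path (sibling hashes from leaf to root): [14, 478, 720]

Answer: 14 478 720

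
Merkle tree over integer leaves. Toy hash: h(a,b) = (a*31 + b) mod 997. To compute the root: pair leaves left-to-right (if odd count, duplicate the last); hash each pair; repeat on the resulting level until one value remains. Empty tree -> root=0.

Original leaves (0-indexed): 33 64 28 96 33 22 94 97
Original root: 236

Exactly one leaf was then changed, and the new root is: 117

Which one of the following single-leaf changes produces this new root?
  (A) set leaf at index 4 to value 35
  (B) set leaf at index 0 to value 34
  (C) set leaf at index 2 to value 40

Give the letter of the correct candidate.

Answer: B

Derivation:
Original leaves: [33, 64, 28, 96, 33, 22, 94, 97]
Target new root: 117
Try each candidate change and compute the resulting root:
Candidate A: set leaf[4] = 35 -> leaves = [33, 64, 28, 96, 35, 22, 94, 97]
  L0: [33, 64, 28, 96, 35, 22, 94, 97]
  L1: h(33,64)=(33*31+64)%997=90 h(28,96)=(28*31+96)%997=964 h(35,22)=(35*31+22)%997=110 h(94,97)=(94*31+97)%997=20 -> [90, 964, 110, 20]
  L2: h(90,964)=(90*31+964)%997=763 h(110,20)=(110*31+20)%997=439 -> [763, 439]
  L3: h(763,439)=(763*31+439)%997=164 -> [164]
  root = 164 != target 117
Candidate B: set leaf[0] = 34 -> leaves = [34, 64, 28, 96, 33, 22, 94, 97]
  L0: [34, 64, 28, 96, 33, 22, 94, 97]
  L1: h(34,64)=(34*31+64)%997=121 h(28,96)=(28*31+96)%997=964 h(33,22)=(33*31+22)%997=48 h(94,97)=(94*31+97)%997=20 -> [121, 964, 48, 20]
  L2: h(121,964)=(121*31+964)%997=727 h(48,20)=(48*31+20)%997=511 -> [727, 511]
  L3: h(727,511)=(727*31+511)%997=117 -> [117]
  root = 117 == target 117  ** MATCH **
Candidate C: set leaf[2] = 40 -> leaves = [33, 64, 40, 96, 33, 22, 94, 97]
  L0: [33, 64, 40, 96, 33, 22, 94, 97]
  L1: h(33,64)=(33*31+64)%997=90 h(40,96)=(40*31+96)%997=339 h(33,22)=(33*31+22)%997=48 h(94,97)=(94*31+97)%997=20 -> [90, 339, 48, 20]
  L2: h(90,339)=(90*31+339)%997=138 h(48,20)=(48*31+20)%997=511 -> [138, 511]
  L3: h(138,511)=(138*31+511)%997=801 -> [801]
  root = 801 != target 117
Candidate B produces the target root.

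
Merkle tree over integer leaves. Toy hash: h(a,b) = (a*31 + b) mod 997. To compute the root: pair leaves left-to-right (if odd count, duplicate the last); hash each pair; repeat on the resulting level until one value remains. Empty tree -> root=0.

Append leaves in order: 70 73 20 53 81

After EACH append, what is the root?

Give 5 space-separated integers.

Answer: 70 249 383 416 128

Derivation:
After append 70 (leaves=[70]):
  L0: [70]
  root=70
After append 73 (leaves=[70, 73]):
  L0: [70, 73]
  L1: h(70,73)=(70*31+73)%997=249 -> [249]
  root=249
After append 20 (leaves=[70, 73, 20]):
  L0: [70, 73, 20]
  L1: h(70,73)=(70*31+73)%997=249 h(20,20)=(20*31+20)%997=640 -> [249, 640]
  L2: h(249,640)=(249*31+640)%997=383 -> [383]
  root=383
After append 53 (leaves=[70, 73, 20, 53]):
  L0: [70, 73, 20, 53]
  L1: h(70,73)=(70*31+73)%997=249 h(20,53)=(20*31+53)%997=673 -> [249, 673]
  L2: h(249,673)=(249*31+673)%997=416 -> [416]
  root=416
After append 81 (leaves=[70, 73, 20, 53, 81]):
  L0: [70, 73, 20, 53, 81]
  L1: h(70,73)=(70*31+73)%997=249 h(20,53)=(20*31+53)%997=673 h(81,81)=(81*31+81)%997=598 -> [249, 673, 598]
  L2: h(249,673)=(249*31+673)%997=416 h(598,598)=(598*31+598)%997=193 -> [416, 193]
  L3: h(416,193)=(416*31+193)%997=128 -> [128]
  root=128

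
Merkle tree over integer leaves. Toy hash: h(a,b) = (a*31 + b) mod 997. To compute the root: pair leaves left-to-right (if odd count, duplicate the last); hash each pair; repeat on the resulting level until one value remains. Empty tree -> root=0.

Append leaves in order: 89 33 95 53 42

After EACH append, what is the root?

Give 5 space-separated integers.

After append 89 (leaves=[89]):
  L0: [89]
  root=89
After append 33 (leaves=[89, 33]):
  L0: [89, 33]
  L1: h(89,33)=(89*31+33)%997=798 -> [798]
  root=798
After append 95 (leaves=[89, 33, 95]):
  L0: [89, 33, 95]
  L1: h(89,33)=(89*31+33)%997=798 h(95,95)=(95*31+95)%997=49 -> [798, 49]
  L2: h(798,49)=(798*31+49)%997=859 -> [859]
  root=859
After append 53 (leaves=[89, 33, 95, 53]):
  L0: [89, 33, 95, 53]
  L1: h(89,33)=(89*31+33)%997=798 h(95,53)=(95*31+53)%997=7 -> [798, 7]
  L2: h(798,7)=(798*31+7)%997=817 -> [817]
  root=817
After append 42 (leaves=[89, 33, 95, 53, 42]):
  L0: [89, 33, 95, 53, 42]
  L1: h(89,33)=(89*31+33)%997=798 h(95,53)=(95*31+53)%997=7 h(42,42)=(42*31+42)%997=347 -> [798, 7, 347]
  L2: h(798,7)=(798*31+7)%997=817 h(347,347)=(347*31+347)%997=137 -> [817, 137]
  L3: h(817,137)=(817*31+137)%997=539 -> [539]
  root=539

Answer: 89 798 859 817 539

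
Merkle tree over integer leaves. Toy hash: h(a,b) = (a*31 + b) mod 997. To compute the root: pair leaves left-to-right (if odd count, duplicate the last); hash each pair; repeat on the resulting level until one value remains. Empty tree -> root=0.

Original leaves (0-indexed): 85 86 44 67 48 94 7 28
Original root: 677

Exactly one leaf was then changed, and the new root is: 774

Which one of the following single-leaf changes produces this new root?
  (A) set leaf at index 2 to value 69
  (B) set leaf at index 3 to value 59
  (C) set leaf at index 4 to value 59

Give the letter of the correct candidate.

Answer: A

Derivation:
Original leaves: [85, 86, 44, 67, 48, 94, 7, 28]
Target new root: 774
Try each candidate change and compute the resulting root:
Candidate A: set leaf[2] = 69 -> leaves = [85, 86, 69, 67, 48, 94, 7, 28]
  L0: [85, 86, 69, 67, 48, 94, 7, 28]
  L1: h(85,86)=(85*31+86)%997=727 h(69,67)=(69*31+67)%997=212 h(48,94)=(48*31+94)%997=585 h(7,28)=(7*31+28)%997=245 -> [727, 212, 585, 245]
  L2: h(727,212)=(727*31+212)%997=815 h(585,245)=(585*31+245)%997=434 -> [815, 434]
  L3: h(815,434)=(815*31+434)%997=774 -> [774]
  root = 774 == target 774  ** MATCH **
Candidate B: set leaf[3] = 59 -> leaves = [85, 86, 44, 59, 48, 94, 7, 28]
  L0: [85, 86, 44, 59, 48, 94, 7, 28]
  L1: h(85,86)=(85*31+86)%997=727 h(44,59)=(44*31+59)%997=426 h(48,94)=(48*31+94)%997=585 h(7,28)=(7*31+28)%997=245 -> [727, 426, 585, 245]
  L2: h(727,426)=(727*31+426)%997=32 h(585,245)=(585*31+245)%997=434 -> [32, 434]
  L3: h(32,434)=(32*31+434)%997=429 -> [429]
  root = 429 != target 774
Candidate C: set leaf[4] = 59 -> leaves = [85, 86, 44, 67, 59, 94, 7, 28]
  L0: [85, 86, 44, 67, 59, 94, 7, 28]
  L1: h(85,86)=(85*31+86)%997=727 h(44,67)=(44*31+67)%997=434 h(59,94)=(59*31+94)%997=926 h(7,28)=(7*31+28)%997=245 -> [727, 434, 926, 245]
  L2: h(727,434)=(727*31+434)%997=40 h(926,245)=(926*31+245)%997=38 -> [40, 38]
  L3: h(40,38)=(40*31+38)%997=281 -> [281]
  root = 281 != target 774
Candidate A produces the target root.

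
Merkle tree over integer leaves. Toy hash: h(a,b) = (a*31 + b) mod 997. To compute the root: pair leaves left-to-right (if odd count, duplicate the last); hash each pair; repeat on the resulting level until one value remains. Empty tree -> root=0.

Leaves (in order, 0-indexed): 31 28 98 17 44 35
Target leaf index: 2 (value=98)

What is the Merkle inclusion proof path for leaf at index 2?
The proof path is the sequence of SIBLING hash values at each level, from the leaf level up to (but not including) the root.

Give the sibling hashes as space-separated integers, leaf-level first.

L0 (leaves): [31, 28, 98, 17, 44, 35], target index=2
L1: h(31,28)=(31*31+28)%997=989 [pair 0] h(98,17)=(98*31+17)%997=64 [pair 1] h(44,35)=(44*31+35)%997=402 [pair 2] -> [989, 64, 402]
  Sibling for proof at L0: 17
L2: h(989,64)=(989*31+64)%997=813 [pair 0] h(402,402)=(402*31+402)%997=900 [pair 1] -> [813, 900]
  Sibling for proof at L1: 989
L3: h(813,900)=(813*31+900)%997=181 [pair 0] -> [181]
  Sibling for proof at L2: 900
Root: 181
Proof path (sibling hashes from leaf to root): [17, 989, 900]

Answer: 17 989 900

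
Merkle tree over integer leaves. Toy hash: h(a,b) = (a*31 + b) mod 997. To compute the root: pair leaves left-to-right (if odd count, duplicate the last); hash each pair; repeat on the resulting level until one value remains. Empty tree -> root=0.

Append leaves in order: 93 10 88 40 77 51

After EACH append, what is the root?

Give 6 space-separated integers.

After append 93 (leaves=[93]):
  L0: [93]
  root=93
After append 10 (leaves=[93, 10]):
  L0: [93, 10]
  L1: h(93,10)=(93*31+10)%997=899 -> [899]
  root=899
After append 88 (leaves=[93, 10, 88]):
  L0: [93, 10, 88]
  L1: h(93,10)=(93*31+10)%997=899 h(88,88)=(88*31+88)%997=822 -> [899, 822]
  L2: h(899,822)=(899*31+822)%997=775 -> [775]
  root=775
After append 40 (leaves=[93, 10, 88, 40]):
  L0: [93, 10, 88, 40]
  L1: h(93,10)=(93*31+10)%997=899 h(88,40)=(88*31+40)%997=774 -> [899, 774]
  L2: h(899,774)=(899*31+774)%997=727 -> [727]
  root=727
After append 77 (leaves=[93, 10, 88, 40, 77]):
  L0: [93, 10, 88, 40, 77]
  L1: h(93,10)=(93*31+10)%997=899 h(88,40)=(88*31+40)%997=774 h(77,77)=(77*31+77)%997=470 -> [899, 774, 470]
  L2: h(899,774)=(899*31+774)%997=727 h(470,470)=(470*31+470)%997=85 -> [727, 85]
  L3: h(727,85)=(727*31+85)%997=688 -> [688]
  root=688
After append 51 (leaves=[93, 10, 88, 40, 77, 51]):
  L0: [93, 10, 88, 40, 77, 51]
  L1: h(93,10)=(93*31+10)%997=899 h(88,40)=(88*31+40)%997=774 h(77,51)=(77*31+51)%997=444 -> [899, 774, 444]
  L2: h(899,774)=(899*31+774)%997=727 h(444,444)=(444*31+444)%997=250 -> [727, 250]
  L3: h(727,250)=(727*31+250)%997=853 -> [853]
  root=853

Answer: 93 899 775 727 688 853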